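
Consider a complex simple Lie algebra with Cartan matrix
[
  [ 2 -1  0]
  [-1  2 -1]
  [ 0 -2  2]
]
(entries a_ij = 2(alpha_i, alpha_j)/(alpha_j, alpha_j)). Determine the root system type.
type C_3

The matrix has rank 3 with 2's on the diagonal. Reading the off-diagonal entries as Dynkin edges (a single edge where a_ij = a_ji = -1; a double or triple edge where a_ij * a_ji = 2 or 3), the diagram is a chain of 3 nodes with a double edge at one end; the terminal node there is the unique long simple root (C_3). One simple-root ordering that puts it in standard form is (alpha_1, alpha_2, alpha_3). So the algebra is type C_3, i.e. sp(6).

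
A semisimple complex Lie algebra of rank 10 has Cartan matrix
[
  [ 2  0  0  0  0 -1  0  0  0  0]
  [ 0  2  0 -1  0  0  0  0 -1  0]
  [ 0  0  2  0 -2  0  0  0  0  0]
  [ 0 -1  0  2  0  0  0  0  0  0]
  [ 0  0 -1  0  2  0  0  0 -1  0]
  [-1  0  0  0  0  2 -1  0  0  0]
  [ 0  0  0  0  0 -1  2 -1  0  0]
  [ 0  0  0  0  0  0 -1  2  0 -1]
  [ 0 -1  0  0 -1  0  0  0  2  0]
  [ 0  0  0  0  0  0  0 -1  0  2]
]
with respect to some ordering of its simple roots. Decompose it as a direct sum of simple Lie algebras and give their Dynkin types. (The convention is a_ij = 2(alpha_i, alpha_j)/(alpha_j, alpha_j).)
The diagram associated to this matrix has two connected components: the simple roots {alpha_1, alpha_6, alpha_7, alpha_8, alpha_10} form a chain of 5 nodes with single edges (A_5), and {alpha_2, alpha_3, alpha_4, alpha_5, alpha_9} form a chain of 5 nodes with a double edge at one end; the terminal node there is the unique long simple root (C_5). A semisimple Lie algebra decomposes uniquely as the direct sum of simple ideals, one per connected component of its Dynkin diagram, so g ≅ A_5 ⊕ C_5 (dimension 35 + 55 = 90).

type A_5 + type C_5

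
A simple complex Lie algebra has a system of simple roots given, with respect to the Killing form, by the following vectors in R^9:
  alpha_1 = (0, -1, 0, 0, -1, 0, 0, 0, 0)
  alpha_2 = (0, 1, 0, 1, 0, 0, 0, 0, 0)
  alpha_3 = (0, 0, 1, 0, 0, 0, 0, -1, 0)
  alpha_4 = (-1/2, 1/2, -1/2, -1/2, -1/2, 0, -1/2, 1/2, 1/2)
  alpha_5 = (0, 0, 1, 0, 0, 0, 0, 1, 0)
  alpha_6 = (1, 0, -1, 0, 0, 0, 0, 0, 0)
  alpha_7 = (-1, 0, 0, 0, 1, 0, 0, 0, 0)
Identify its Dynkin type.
E7

Compute the Cartan integers a_ij = 2(alpha_i, alpha_j)/(alpha_j, alpha_j); the resulting 7x7 Cartan matrix is
[[2, -1, 0, 0, 0, 0, -1], [-1, 2, 0, 0, 0, 0, 0], [0, 0, 2, -1, 0, -1, 0], [0, 0, -1, 2, 0, 0, 0], [0, 0, 0, 0, 2, -1, 0], [0, 0, -1, 0, -1, 2, -1], [-1, 0, 0, 0, 0, -1, 2]].
All simple roots have the same length, so the diagram is simply laced. The associated Dynkin diagram is a chain of 6 nodes with one extra node attached to the third node from one end (E_7), so the type is E_7.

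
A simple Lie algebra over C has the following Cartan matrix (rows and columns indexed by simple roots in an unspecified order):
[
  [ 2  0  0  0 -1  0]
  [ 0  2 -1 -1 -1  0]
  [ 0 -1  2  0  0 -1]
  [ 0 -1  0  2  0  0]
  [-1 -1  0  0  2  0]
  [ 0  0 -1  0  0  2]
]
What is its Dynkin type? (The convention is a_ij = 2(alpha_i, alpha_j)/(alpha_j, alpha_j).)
E6

The matrix has rank 6 with 2's on the diagonal. Reading the off-diagonal entries as Dynkin edges (a single edge where a_ij = a_ji = -1; a double or triple edge where a_ij * a_ji = 2 or 3), the diagram is a chain of 5 nodes with one extra node attached to the third node from one end (E_6). One simple-root ordering that puts it in standard form is (alpha_1, alpha_4, alpha_5, alpha_2, alpha_3, alpha_6). So the algebra is type E_6.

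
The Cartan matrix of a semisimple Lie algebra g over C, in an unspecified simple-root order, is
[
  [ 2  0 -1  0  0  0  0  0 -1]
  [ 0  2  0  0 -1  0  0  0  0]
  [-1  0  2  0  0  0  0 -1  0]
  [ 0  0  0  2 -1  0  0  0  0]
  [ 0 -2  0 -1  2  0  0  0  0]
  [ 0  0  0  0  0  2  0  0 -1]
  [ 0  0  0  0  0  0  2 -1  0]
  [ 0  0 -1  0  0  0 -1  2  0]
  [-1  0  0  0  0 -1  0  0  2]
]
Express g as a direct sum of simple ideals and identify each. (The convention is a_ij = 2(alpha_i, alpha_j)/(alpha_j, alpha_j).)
The diagram associated to this matrix has two connected components: the simple roots {alpha_1, alpha_3, alpha_6, alpha_7, alpha_8, alpha_9} form a chain of 6 nodes with single edges (A_6), and {alpha_2, alpha_4, alpha_5} form a chain of 3 nodes with a double edge at one end; the terminal node there is the unique short simple root (B_3). A semisimple Lie algebra decomposes uniquely as the direct sum of simple ideals, one per connected component of its Dynkin diagram, so g ≅ A_6 ⊕ B_3 (dimension 48 + 21 = 69).

A6 ⊕ B3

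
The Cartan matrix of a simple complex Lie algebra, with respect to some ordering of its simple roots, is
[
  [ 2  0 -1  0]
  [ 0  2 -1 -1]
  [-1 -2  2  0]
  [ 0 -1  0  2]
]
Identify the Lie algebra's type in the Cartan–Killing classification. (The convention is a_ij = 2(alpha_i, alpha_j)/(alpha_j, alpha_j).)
The matrix has rank 4 with 2's on the diagonal. Reading the off-diagonal entries as Dynkin edges (a single edge where a_ij = a_ji = -1; a double or triple edge where a_ij * a_ji = 2 or 3), the diagram is a chain of 4 nodes with a double edge between the middle two (F_4). One simple-root ordering that puts it in standard form is (alpha_1, alpha_3, alpha_2, alpha_4). So the algebra is type F_4.

F_4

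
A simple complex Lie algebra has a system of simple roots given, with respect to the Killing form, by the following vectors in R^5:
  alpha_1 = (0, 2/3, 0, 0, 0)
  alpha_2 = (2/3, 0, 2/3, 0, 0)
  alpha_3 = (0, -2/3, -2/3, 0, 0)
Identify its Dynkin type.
B_3

Compute the Cartan integers a_ij = 2(alpha_i, alpha_j)/(alpha_j, alpha_j); the resulting 3x3 Cartan matrix is
[[2, 0, -1], [0, 2, -1], [-2, -1, 2]].
The roots have two lengths (squared-length ratio 2:1); the short ones are alpha_{1}. The associated Dynkin diagram is a chain of 3 nodes with a double edge at one end; the terminal node there is the unique short simple root (B_3), so the type is B_3 (the algebra so(7)).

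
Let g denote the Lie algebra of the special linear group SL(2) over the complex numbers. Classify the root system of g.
This is sl(2), which has dimension 2^2 - 1 = 3 and rank 2 - 1 = 1 (a Cartan subalgebra is the diagonal traceless matrices). In the classification of classical Lie algebras, the special linear algebra sl(n+1) has type A_n; here n = 1, so the Dynkin diagram is a chain of 1 nodes with single edges (A_1). Hence the type is A_1.

type A_1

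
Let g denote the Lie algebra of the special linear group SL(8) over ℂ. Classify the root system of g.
This is sl(8), which has dimension 8^2 - 1 = 63 and rank 8 - 1 = 7 (a Cartan subalgebra is the diagonal traceless matrices). In the classification of classical Lie algebras, the special linear algebra sl(n+1) has type A_n; here n = 7, so the Dynkin diagram is a chain of 7 nodes with single edges (A_7). Hence the type is A_7.

A_7 (sl(8))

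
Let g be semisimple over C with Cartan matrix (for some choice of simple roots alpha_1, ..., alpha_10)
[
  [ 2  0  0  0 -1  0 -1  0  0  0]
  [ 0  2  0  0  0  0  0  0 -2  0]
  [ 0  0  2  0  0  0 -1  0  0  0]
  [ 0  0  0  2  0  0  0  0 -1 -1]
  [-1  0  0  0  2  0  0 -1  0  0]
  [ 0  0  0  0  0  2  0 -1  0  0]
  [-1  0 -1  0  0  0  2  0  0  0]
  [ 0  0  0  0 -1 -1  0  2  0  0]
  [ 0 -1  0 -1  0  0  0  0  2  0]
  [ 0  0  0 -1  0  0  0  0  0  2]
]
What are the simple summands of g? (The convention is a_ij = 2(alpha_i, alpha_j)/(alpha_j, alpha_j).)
The diagram associated to this matrix has two connected components: the simple roots {alpha_1, alpha_3, alpha_5, alpha_6, alpha_7, alpha_8} form a chain of 6 nodes with single edges (A_6), and {alpha_2, alpha_4, alpha_9, alpha_10} form a chain of 4 nodes with a double edge at one end; the terminal node there is the unique long simple root (C_4). A semisimple Lie algebra decomposes uniquely as the direct sum of simple ideals, one per connected component of its Dynkin diagram, so g ≅ A_6 ⊕ C_4 (dimension 48 + 36 = 84).

A6 ⊕ C4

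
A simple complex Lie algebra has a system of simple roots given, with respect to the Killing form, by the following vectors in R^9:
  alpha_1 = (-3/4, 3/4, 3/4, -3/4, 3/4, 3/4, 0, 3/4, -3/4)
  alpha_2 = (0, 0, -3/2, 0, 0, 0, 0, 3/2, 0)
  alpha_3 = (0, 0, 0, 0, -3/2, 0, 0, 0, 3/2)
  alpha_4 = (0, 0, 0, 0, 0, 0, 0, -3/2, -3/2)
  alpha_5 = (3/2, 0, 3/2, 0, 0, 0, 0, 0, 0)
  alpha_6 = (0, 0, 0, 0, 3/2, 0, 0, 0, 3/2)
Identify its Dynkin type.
E_6

Compute the Cartan integers a_ij = 2(alpha_i, alpha_j)/(alpha_j, alpha_j); the resulting 6x6 Cartan matrix is
[[2, 0, -1, 0, 0, 0], [0, 2, 0, -1, -1, 0], [-1, 0, 2, -1, 0, 0], [0, -1, -1, 2, 0, -1], [0, -1, 0, 0, 2, 0], [0, 0, 0, -1, 0, 2]].
All simple roots have the same length, so the diagram is simply laced. The associated Dynkin diagram is a chain of 5 nodes with one extra node attached to the third node from one end (E_6), so the type is E_6.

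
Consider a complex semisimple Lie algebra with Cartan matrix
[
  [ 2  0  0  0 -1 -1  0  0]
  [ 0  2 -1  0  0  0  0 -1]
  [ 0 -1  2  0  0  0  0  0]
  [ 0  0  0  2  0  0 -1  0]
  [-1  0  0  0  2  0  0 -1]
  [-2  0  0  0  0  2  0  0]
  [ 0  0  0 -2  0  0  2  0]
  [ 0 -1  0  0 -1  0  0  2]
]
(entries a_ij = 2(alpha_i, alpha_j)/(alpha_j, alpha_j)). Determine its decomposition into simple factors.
B_2 (so(5)) ⊕ C_6 (sp(12))

The diagram associated to this matrix has two connected components: the simple roots {alpha_4, alpha_7} form a chain of 2 nodes with a double edge at one end; the terminal node there is the unique short simple root (B_2), and {alpha_1, alpha_2, alpha_3, alpha_5, alpha_6, alpha_8} form a chain of 6 nodes with a double edge at one end; the terminal node there is the unique long simple root (C_6). A semisimple Lie algebra decomposes uniquely as the direct sum of simple ideals, one per connected component of its Dynkin diagram, so g ≅ B_2 ⊕ C_6 (dimension 10 + 78 = 88).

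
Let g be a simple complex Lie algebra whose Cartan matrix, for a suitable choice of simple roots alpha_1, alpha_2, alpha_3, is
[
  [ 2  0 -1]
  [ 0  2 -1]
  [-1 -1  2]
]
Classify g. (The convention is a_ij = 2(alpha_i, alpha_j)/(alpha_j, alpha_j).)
type A_3

The matrix has rank 3 with 2's on the diagonal. Reading the off-diagonal entries as Dynkin edges (a single edge where a_ij = a_ji = -1; a double or triple edge where a_ij * a_ji = 2 or 3), the diagram is a chain of 3 nodes with single edges (A_3). One simple-root ordering that puts it in standard form is (alpha_1, alpha_3, alpha_2). So the algebra is type A_3, i.e. sl(4).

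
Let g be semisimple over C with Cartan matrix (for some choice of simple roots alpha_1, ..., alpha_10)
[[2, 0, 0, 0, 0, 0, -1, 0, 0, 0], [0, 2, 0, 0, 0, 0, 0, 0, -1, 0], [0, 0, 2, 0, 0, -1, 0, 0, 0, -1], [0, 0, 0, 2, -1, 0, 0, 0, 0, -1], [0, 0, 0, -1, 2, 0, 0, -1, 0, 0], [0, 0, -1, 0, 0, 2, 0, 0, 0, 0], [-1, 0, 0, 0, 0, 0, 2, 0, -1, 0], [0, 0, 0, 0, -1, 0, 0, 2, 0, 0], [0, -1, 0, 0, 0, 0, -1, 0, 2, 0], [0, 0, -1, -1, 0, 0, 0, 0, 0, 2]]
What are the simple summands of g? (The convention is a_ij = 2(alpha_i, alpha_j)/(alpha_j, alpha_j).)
The diagram associated to this matrix has two connected components: the simple roots {alpha_1, alpha_2, alpha_7, alpha_9} form a chain of 4 nodes with single edges (A_4), and {alpha_3, alpha_4, alpha_5, alpha_6, alpha_8, alpha_10} form a chain of 6 nodes with single edges (A_6). A semisimple Lie algebra decomposes uniquely as the direct sum of simple ideals, one per connected component of its Dynkin diagram, so g ≅ A_4 ⊕ A_6 (dimension 24 + 48 = 72).

A_4 (sl(5)) + A_6 (sl(7))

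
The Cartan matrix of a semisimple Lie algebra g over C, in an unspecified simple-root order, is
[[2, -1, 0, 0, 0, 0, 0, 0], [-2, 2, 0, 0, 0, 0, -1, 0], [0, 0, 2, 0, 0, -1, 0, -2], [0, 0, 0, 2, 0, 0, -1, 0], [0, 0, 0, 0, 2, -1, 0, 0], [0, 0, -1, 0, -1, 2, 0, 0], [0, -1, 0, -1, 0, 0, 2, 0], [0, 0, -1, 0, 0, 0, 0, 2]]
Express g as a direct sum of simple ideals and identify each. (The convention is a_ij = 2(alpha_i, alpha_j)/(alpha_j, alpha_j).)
The diagram associated to this matrix has two connected components: the simple roots {alpha_1, alpha_2, alpha_4, alpha_7} form a chain of 4 nodes with a double edge at one end; the terminal node there is the unique short simple root (B_4), and {alpha_3, alpha_5, alpha_6, alpha_8} form a chain of 4 nodes with a double edge at one end; the terminal node there is the unique short simple root (B_4). A semisimple Lie algebra decomposes uniquely as the direct sum of simple ideals, one per connected component of its Dynkin diagram, so g ≅ B_4 ⊕ B_4 (dimension 36 + 36 = 72).

B_4 (so(9)) ⊕ B_4 (so(9))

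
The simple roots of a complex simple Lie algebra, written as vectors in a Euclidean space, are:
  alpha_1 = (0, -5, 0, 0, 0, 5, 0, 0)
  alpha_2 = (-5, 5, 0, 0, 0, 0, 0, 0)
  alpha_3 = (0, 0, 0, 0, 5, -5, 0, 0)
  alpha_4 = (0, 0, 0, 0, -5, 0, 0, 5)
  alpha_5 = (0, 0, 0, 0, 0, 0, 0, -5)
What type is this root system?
Compute the Cartan integers a_ij = 2(alpha_i, alpha_j)/(alpha_j, alpha_j); the resulting 5x5 Cartan matrix is
[[2, -1, -1, 0, 0], [-1, 2, 0, 0, 0], [-1, 0, 2, -1, 0], [0, 0, -1, 2, -2], [0, 0, 0, -1, 2]].
The roots have two lengths (squared-length ratio 2:1); the short ones are alpha_{5}. The associated Dynkin diagram is a chain of 5 nodes with a double edge at one end; the terminal node there is the unique short simple root (B_5), so the type is B_5 (the algebra so(11)).

B_5 (so(11))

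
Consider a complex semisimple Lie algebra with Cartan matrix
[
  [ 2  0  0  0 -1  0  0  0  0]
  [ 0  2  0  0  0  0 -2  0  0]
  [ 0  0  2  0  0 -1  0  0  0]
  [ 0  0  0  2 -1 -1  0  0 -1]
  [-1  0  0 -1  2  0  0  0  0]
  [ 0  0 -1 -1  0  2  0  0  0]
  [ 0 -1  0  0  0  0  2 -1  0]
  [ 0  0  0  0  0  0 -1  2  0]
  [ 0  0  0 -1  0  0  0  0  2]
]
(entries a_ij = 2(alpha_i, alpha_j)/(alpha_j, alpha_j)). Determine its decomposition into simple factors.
C_3 ⊕ E_6

The diagram associated to this matrix has two connected components: the simple roots {alpha_2, alpha_7, alpha_8} form a chain of 3 nodes with a double edge at one end; the terminal node there is the unique long simple root (C_3), and {alpha_1, alpha_3, alpha_4, alpha_5, alpha_6, alpha_9} form a chain of 5 nodes with one extra node attached to the third node from one end (E_6). A semisimple Lie algebra decomposes uniquely as the direct sum of simple ideals, one per connected component of its Dynkin diagram, so g ≅ C_3 ⊕ E_6 (dimension 21 + 78 = 99).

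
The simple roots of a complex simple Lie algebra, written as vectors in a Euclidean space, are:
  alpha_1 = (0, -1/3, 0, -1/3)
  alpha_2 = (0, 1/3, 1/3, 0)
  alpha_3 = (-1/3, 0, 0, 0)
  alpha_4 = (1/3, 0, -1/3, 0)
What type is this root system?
Compute the Cartan integers a_ij = 2(alpha_i, alpha_j)/(alpha_j, alpha_j); the resulting 4x4 Cartan matrix is
[[2, -1, 0, 0], [-1, 2, 0, -1], [0, 0, 2, -1], [0, -1, -2, 2]].
The roots have two lengths (squared-length ratio 2:1); the short ones are alpha_{3}. The associated Dynkin diagram is a chain of 4 nodes with a double edge at one end; the terminal node there is the unique short simple root (B_4), so the type is B_4 (the algebra so(9)).

B_4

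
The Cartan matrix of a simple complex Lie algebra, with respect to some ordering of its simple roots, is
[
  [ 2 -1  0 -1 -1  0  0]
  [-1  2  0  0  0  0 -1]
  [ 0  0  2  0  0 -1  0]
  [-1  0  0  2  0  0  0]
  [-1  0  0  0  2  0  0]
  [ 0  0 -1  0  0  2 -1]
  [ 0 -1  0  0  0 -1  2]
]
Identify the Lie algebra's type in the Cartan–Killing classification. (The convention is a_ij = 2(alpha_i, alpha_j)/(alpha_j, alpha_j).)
type D_7

The matrix has rank 7 with 2's on the diagonal. Reading the off-diagonal entries as Dynkin edges (a single edge where a_ij = a_ji = -1; a double or triple edge where a_ij * a_ji = 2 or 3), the diagram is a chain of 5 nodes with a fork of two nodes at one end (D_7). One simple-root ordering that puts it in standard form is (alpha_3, alpha_6, alpha_7, alpha_2, alpha_1, alpha_4, alpha_5). So the algebra is type D_7, i.e. so(14).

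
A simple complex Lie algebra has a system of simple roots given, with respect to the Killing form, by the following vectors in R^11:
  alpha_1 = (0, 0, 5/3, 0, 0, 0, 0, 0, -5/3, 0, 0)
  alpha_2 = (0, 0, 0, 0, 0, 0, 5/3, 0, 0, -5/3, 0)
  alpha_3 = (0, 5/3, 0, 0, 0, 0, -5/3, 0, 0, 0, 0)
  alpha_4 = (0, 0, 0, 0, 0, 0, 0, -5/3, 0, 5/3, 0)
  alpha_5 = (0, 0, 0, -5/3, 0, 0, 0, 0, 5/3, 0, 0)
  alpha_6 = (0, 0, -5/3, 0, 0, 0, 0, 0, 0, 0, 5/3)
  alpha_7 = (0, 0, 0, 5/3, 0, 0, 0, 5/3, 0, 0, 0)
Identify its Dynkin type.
Compute the Cartan integers a_ij = 2(alpha_i, alpha_j)/(alpha_j, alpha_j); the resulting 7x7 Cartan matrix is
[[2, 0, 0, 0, -1, -1, 0], [0, 2, -1, -1, 0, 0, 0], [0, -1, 2, 0, 0, 0, 0], [0, -1, 0, 2, 0, 0, -1], [-1, 0, 0, 0, 2, 0, -1], [-1, 0, 0, 0, 0, 2, 0], [0, 0, 0, -1, -1, 0, 2]].
All simple roots have the same length, so the diagram is simply laced. The associated Dynkin diagram is a chain of 7 nodes with single edges (A_7), so the type is A_7 (the algebra sl(8)).

A7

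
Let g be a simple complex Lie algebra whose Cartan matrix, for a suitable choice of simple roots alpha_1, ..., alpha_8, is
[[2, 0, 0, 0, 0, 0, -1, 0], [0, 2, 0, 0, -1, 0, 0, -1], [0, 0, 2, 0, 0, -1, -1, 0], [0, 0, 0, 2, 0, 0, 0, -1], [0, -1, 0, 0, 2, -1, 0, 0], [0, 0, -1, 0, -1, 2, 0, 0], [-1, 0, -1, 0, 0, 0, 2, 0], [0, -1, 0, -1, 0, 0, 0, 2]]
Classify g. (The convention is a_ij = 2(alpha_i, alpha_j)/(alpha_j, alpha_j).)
A8

The matrix has rank 8 with 2's on the diagonal. Reading the off-diagonal entries as Dynkin edges (a single edge where a_ij = a_ji = -1; a double or triple edge where a_ij * a_ji = 2 or 3), the diagram is a chain of 8 nodes with single edges (A_8). One simple-root ordering that puts it in standard form is (alpha_4, alpha_8, alpha_2, alpha_5, alpha_6, alpha_3, alpha_7, alpha_1). So the algebra is type A_8, i.e. sl(9).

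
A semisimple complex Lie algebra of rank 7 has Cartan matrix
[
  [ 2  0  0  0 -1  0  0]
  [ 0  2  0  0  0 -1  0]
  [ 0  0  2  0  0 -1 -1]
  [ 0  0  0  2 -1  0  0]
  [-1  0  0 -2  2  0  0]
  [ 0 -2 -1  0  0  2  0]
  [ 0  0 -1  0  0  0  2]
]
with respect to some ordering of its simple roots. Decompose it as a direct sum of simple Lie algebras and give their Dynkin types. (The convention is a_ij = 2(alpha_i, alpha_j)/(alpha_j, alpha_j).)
The diagram associated to this matrix has two connected components: the simple roots {alpha_1, alpha_4, alpha_5} form a chain of 3 nodes with a double edge at one end; the terminal node there is the unique short simple root (B_3), and {alpha_2, alpha_3, alpha_6, alpha_7} form a chain of 4 nodes with a double edge at one end; the terminal node there is the unique short simple root (B_4). A semisimple Lie algebra decomposes uniquely as the direct sum of simple ideals, one per connected component of its Dynkin diagram, so g ≅ B_3 ⊕ B_4 (dimension 21 + 36 = 57).

B3 + B4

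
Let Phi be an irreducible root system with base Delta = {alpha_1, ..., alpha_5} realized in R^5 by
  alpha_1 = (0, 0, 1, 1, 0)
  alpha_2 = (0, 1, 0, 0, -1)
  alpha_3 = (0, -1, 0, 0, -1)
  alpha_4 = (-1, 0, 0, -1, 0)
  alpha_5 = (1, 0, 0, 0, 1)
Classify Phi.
type D_5

Compute the Cartan integers a_ij = 2(alpha_i, alpha_j)/(alpha_j, alpha_j); the resulting 5x5 Cartan matrix is
[[2, 0, 0, -1, 0], [0, 2, 0, 0, -1], [0, 0, 2, 0, -1], [-1, 0, 0, 2, -1], [0, -1, -1, -1, 2]].
All simple roots have the same length, so the diagram is simply laced. The associated Dynkin diagram is a chain of 3 nodes with a fork of two nodes at one end (D_5), so the type is D_5 (the algebra so(10)).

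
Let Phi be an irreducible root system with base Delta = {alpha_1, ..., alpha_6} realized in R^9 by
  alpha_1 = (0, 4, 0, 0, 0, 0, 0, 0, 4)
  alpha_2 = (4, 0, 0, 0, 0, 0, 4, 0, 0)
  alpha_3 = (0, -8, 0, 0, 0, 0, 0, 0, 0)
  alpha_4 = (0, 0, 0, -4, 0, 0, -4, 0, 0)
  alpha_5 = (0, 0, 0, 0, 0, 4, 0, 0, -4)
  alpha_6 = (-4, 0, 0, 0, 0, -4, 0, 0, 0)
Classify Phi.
Compute the Cartan integers a_ij = 2(alpha_i, alpha_j)/(alpha_j, alpha_j); the resulting 6x6 Cartan matrix is
[[2, 0, -1, 0, -1, 0], [0, 2, 0, -1, 0, -1], [-2, 0, 2, 0, 0, 0], [0, -1, 0, 2, 0, 0], [-1, 0, 0, 0, 2, -1], [0, -1, 0, 0, -1, 2]].
The roots have two lengths (squared-length ratio 2:1); the short ones are alpha_{1,2,4,5,6}. The associated Dynkin diagram is a chain of 6 nodes with a double edge at one end; the terminal node there is the unique long simple root (C_6), so the type is C_6 (the algebra sp(12)).

C_6 (sp(12))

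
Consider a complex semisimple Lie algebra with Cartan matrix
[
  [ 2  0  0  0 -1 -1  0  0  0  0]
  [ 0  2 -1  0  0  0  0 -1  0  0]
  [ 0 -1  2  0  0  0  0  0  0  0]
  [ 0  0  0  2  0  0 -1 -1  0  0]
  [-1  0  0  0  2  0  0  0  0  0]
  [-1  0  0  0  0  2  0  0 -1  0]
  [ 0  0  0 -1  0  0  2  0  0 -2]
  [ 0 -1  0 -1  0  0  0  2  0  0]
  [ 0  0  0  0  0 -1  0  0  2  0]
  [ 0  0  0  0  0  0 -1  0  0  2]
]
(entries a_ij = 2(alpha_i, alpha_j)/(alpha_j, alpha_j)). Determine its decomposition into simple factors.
The diagram associated to this matrix has two connected components: the simple roots {alpha_1, alpha_5, alpha_6, alpha_9} form a chain of 4 nodes with single edges (A_4), and {alpha_2, alpha_3, alpha_4, alpha_7, alpha_8, alpha_10} form a chain of 6 nodes with a double edge at one end; the terminal node there is the unique short simple root (B_6). A semisimple Lie algebra decomposes uniquely as the direct sum of simple ideals, one per connected component of its Dynkin diagram, so g ≅ A_4 ⊕ B_6 (dimension 24 + 78 = 102).

A4 + B6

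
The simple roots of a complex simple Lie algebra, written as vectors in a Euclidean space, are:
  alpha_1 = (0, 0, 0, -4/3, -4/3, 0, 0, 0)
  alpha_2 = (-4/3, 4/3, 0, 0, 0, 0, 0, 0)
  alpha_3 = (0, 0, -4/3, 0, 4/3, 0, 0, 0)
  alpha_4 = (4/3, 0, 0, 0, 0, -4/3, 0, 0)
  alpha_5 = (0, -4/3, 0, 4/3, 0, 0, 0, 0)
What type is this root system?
Compute the Cartan integers a_ij = 2(alpha_i, alpha_j)/(alpha_j, alpha_j); the resulting 5x5 Cartan matrix is
[[2, 0, -1, 0, -1], [0, 2, 0, -1, -1], [-1, 0, 2, 0, 0], [0, -1, 0, 2, 0], [-1, -1, 0, 0, 2]].
All simple roots have the same length, so the diagram is simply laced. The associated Dynkin diagram is a chain of 5 nodes with single edges (A_5), so the type is A_5 (the algebra sl(6)).

type A_5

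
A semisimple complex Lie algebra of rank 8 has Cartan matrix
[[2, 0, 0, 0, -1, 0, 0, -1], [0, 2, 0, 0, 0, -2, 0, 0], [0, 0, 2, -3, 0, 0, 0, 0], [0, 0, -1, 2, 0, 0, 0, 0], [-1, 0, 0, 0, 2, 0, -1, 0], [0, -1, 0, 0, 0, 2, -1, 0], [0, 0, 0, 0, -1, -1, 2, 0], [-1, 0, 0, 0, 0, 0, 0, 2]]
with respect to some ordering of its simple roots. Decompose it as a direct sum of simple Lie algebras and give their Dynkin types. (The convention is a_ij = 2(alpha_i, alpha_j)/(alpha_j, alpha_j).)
C_6 ⊕ G_2

The diagram associated to this matrix has two connected components: the simple roots {alpha_1, alpha_2, alpha_5, alpha_6, alpha_7, alpha_8} form a chain of 6 nodes with a double edge at one end; the terminal node there is the unique long simple root (C_6), and {alpha_3, alpha_4} form two nodes joined by a triple edge (G_2). A semisimple Lie algebra decomposes uniquely as the direct sum of simple ideals, one per connected component of its Dynkin diagram, so g ≅ C_6 ⊕ G_2 (dimension 78 + 14 = 92).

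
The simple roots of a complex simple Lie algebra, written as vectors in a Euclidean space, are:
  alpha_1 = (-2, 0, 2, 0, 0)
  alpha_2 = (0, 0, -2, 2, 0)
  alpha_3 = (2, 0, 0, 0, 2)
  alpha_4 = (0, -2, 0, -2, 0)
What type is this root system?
type A_4

Compute the Cartan integers a_ij = 2(alpha_i, alpha_j)/(alpha_j, alpha_j); the resulting 4x4 Cartan matrix is
[[2, -1, -1, 0], [-1, 2, 0, -1], [-1, 0, 2, 0], [0, -1, 0, 2]].
All simple roots have the same length, so the diagram is simply laced. The associated Dynkin diagram is a chain of 4 nodes with single edges (A_4), so the type is A_4 (the algebra sl(5)).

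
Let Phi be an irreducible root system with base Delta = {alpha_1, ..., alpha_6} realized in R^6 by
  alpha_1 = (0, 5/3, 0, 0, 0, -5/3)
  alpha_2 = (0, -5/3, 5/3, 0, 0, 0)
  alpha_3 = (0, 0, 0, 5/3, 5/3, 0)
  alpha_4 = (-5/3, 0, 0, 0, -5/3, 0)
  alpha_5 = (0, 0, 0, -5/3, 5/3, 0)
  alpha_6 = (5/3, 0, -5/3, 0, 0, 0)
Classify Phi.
D_6 (so(12))

Compute the Cartan integers a_ij = 2(alpha_i, alpha_j)/(alpha_j, alpha_j); the resulting 6x6 Cartan matrix is
[[2, -1, 0, 0, 0, 0], [-1, 2, 0, 0, 0, -1], [0, 0, 2, -1, 0, 0], [0, 0, -1, 2, -1, -1], [0, 0, 0, -1, 2, 0], [0, -1, 0, -1, 0, 2]].
All simple roots have the same length, so the diagram is simply laced. The associated Dynkin diagram is a chain of 4 nodes with a fork of two nodes at one end (D_6), so the type is D_6 (the algebra so(12)).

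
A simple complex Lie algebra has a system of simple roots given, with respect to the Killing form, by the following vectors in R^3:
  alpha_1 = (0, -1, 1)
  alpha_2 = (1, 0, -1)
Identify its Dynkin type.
A2

Compute the Cartan integers a_ij = 2(alpha_i, alpha_j)/(alpha_j, alpha_j); the resulting 2x2 Cartan matrix is
[[2, -1], [-1, 2]].
All simple roots have the same length, so the diagram is simply laced. The associated Dynkin diagram is a chain of 2 nodes with single edges (A_2), so the type is A_2 (the algebra sl(3)).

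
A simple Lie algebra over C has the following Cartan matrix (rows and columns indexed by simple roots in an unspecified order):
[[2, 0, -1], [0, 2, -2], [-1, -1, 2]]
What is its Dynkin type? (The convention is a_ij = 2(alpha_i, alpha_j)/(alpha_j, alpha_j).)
C_3

The matrix has rank 3 with 2's on the diagonal. Reading the off-diagonal entries as Dynkin edges (a single edge where a_ij = a_ji = -1; a double or triple edge where a_ij * a_ji = 2 or 3), the diagram is a chain of 3 nodes with a double edge at one end; the terminal node there is the unique long simple root (C_3). One simple-root ordering that puts it in standard form is (alpha_1, alpha_3, alpha_2). So the algebra is type C_3, i.e. sp(6).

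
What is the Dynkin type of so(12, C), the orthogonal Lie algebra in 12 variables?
D_6 (so(12))

This is so(12) with 12 even, which has dimension 12(12-1)/2 = 66 and rank 12/2 = 6. In the classification of classical Lie algebras, the orthogonal algebra so(2n) in an even number of variables has type D_n; here n = 6, so the Dynkin diagram is a chain of 4 nodes with a fork of two nodes at one end (D_6). Hence the type is D_6.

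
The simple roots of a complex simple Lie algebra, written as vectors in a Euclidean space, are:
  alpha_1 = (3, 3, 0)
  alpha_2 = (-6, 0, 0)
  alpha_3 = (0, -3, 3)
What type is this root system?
C3

Compute the Cartan integers a_ij = 2(alpha_i, alpha_j)/(alpha_j, alpha_j); the resulting 3x3 Cartan matrix is
[[2, -1, -1], [-2, 2, 0], [-1, 0, 2]].
The roots have two lengths (squared-length ratio 2:1); the short ones are alpha_{1,3}. The associated Dynkin diagram is a chain of 3 nodes with a double edge at one end; the terminal node there is the unique long simple root (C_3), so the type is C_3 (the algebra sp(6)).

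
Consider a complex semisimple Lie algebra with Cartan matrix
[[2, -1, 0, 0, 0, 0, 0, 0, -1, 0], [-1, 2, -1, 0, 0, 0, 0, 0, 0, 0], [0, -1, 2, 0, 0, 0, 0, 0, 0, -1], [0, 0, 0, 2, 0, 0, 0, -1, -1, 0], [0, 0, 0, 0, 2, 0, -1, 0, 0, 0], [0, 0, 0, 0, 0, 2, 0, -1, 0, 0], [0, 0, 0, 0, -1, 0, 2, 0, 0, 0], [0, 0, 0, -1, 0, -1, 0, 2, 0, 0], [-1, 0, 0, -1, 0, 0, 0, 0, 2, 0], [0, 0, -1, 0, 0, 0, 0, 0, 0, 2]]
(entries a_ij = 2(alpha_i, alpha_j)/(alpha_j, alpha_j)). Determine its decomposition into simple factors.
A2 + A8

The diagram associated to this matrix has two connected components: the simple roots {alpha_5, alpha_7} form a chain of 2 nodes with single edges (A_2), and {alpha_1, alpha_2, alpha_3, alpha_4, alpha_6, alpha_8, alpha_9, alpha_10} form a chain of 8 nodes with single edges (A_8). A semisimple Lie algebra decomposes uniquely as the direct sum of simple ideals, one per connected component of its Dynkin diagram, so g ≅ A_2 ⊕ A_8 (dimension 8 + 80 = 88).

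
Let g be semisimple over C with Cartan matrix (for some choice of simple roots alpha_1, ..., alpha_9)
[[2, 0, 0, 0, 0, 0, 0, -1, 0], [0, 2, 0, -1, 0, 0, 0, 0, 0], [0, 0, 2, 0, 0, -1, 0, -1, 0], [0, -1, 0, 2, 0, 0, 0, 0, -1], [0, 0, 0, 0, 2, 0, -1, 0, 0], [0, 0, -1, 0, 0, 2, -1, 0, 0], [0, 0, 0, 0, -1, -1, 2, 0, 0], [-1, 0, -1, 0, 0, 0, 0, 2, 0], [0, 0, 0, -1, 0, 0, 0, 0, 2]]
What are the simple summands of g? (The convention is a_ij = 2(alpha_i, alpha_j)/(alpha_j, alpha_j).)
The diagram associated to this matrix has two connected components: the simple roots {alpha_2, alpha_4, alpha_9} form a chain of 3 nodes with single edges (A_3), and {alpha_1, alpha_3, alpha_5, alpha_6, alpha_7, alpha_8} form a chain of 6 nodes with single edges (A_6). A semisimple Lie algebra decomposes uniquely as the direct sum of simple ideals, one per connected component of its Dynkin diagram, so g ≅ A_3 ⊕ A_6 (dimension 15 + 48 = 63).

type A_3 + type A_6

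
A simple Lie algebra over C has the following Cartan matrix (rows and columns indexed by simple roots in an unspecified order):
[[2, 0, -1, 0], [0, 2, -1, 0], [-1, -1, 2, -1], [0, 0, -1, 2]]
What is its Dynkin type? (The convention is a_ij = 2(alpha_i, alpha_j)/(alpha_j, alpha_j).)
The matrix has rank 4 with 2's on the diagonal. Reading the off-diagonal entries as Dynkin edges (a single edge where a_ij = a_ji = -1; a double or triple edge where a_ij * a_ji = 2 or 3), the diagram is a chain of 2 nodes with a fork of two nodes at one end (D_4). One simple-root ordering that puts it in standard form is (alpha_4, alpha_3, alpha_1, alpha_2). So the algebra is type D_4, i.e. so(8).

D4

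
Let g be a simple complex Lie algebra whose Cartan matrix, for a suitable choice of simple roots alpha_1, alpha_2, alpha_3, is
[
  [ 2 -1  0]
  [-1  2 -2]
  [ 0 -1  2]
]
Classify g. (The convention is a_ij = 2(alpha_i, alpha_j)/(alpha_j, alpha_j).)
type B_3

The matrix has rank 3 with 2's on the diagonal. Reading the off-diagonal entries as Dynkin edges (a single edge where a_ij = a_ji = -1; a double or triple edge where a_ij * a_ji = 2 or 3), the diagram is a chain of 3 nodes with a double edge at one end; the terminal node there is the unique short simple root (B_3). One simple-root ordering that puts it in standard form is (alpha_1, alpha_2, alpha_3). So the algebra is type B_3, i.e. so(7).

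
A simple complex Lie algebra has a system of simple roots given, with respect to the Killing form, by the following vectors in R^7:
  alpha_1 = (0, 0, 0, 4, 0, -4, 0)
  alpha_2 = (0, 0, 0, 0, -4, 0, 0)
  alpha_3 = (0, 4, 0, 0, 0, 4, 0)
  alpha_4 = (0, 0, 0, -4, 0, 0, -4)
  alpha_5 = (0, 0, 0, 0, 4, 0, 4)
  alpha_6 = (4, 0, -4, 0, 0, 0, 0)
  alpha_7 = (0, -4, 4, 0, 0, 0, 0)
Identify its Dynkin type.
Compute the Cartan integers a_ij = 2(alpha_i, alpha_j)/(alpha_j, alpha_j); the resulting 7x7 Cartan matrix is
[[2, 0, -1, -1, 0, 0, 0], [0, 2, 0, 0, -1, 0, 0], [-1, 0, 2, 0, 0, 0, -1], [-1, 0, 0, 2, -1, 0, 0], [0, -2, 0, -1, 2, 0, 0], [0, 0, 0, 0, 0, 2, -1], [0, 0, -1, 0, 0, -1, 2]].
The roots have two lengths (squared-length ratio 2:1); the short ones are alpha_{2}. The associated Dynkin diagram is a chain of 7 nodes with a double edge at one end; the terminal node there is the unique short simple root (B_7), so the type is B_7 (the algebra so(15)).

type B_7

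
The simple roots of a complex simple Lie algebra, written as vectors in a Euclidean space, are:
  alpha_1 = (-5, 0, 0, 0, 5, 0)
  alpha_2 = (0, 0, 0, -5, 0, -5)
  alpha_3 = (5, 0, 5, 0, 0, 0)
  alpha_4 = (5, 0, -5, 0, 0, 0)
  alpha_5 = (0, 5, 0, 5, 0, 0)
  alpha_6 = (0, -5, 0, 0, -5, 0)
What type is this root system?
type D_6

Compute the Cartan integers a_ij = 2(alpha_i, alpha_j)/(alpha_j, alpha_j); the resulting 6x6 Cartan matrix is
[[2, 0, -1, -1, 0, -1], [0, 2, 0, 0, -1, 0], [-1, 0, 2, 0, 0, 0], [-1, 0, 0, 2, 0, 0], [0, -1, 0, 0, 2, -1], [-1, 0, 0, 0, -1, 2]].
All simple roots have the same length, so the diagram is simply laced. The associated Dynkin diagram is a chain of 4 nodes with a fork of two nodes at one end (D_6), so the type is D_6 (the algebra so(12)).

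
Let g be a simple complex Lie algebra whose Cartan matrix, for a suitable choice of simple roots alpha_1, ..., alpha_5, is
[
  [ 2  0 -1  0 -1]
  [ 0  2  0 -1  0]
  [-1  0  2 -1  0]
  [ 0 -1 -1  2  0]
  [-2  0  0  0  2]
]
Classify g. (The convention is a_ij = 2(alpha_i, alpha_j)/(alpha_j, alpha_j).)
The matrix has rank 5 with 2's on the diagonal. Reading the off-diagonal entries as Dynkin edges (a single edge where a_ij = a_ji = -1; a double or triple edge where a_ij * a_ji = 2 or 3), the diagram is a chain of 5 nodes with a double edge at one end; the terminal node there is the unique long simple root (C_5). One simple-root ordering that puts it in standard form is (alpha_2, alpha_4, alpha_3, alpha_1, alpha_5). So the algebra is type C_5, i.e. sp(10).

type C_5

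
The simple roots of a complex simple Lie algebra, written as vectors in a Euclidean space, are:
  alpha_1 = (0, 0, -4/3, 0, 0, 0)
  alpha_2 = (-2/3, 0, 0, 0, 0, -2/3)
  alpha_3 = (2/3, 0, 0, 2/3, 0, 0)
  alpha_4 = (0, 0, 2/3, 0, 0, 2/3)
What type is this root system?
C_4

Compute the Cartan integers a_ij = 2(alpha_i, alpha_j)/(alpha_j, alpha_j); the resulting 4x4 Cartan matrix is
[[2, 0, 0, -2], [0, 2, -1, -1], [0, -1, 2, 0], [-1, -1, 0, 2]].
The roots have two lengths (squared-length ratio 2:1); the short ones are alpha_{2,3,4}. The associated Dynkin diagram is a chain of 4 nodes with a double edge at one end; the terminal node there is the unique long simple root (C_4), so the type is C_4 (the algebra sp(8)).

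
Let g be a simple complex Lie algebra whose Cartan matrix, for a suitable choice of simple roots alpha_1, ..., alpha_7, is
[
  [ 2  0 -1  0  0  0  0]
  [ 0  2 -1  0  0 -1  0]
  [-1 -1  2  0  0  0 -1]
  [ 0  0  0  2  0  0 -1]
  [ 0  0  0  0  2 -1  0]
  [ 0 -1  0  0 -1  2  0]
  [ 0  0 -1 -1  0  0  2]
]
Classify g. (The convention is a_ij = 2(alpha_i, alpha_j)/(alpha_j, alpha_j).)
E_7

The matrix has rank 7 with 2's on the diagonal. Reading the off-diagonal entries as Dynkin edges (a single edge where a_ij = a_ji = -1; a double or triple edge where a_ij * a_ji = 2 or 3), the diagram is a chain of 6 nodes with one extra node attached to the third node from one end (E_7). One simple-root ordering that puts it in standard form is (alpha_4, alpha_1, alpha_7, alpha_3, alpha_2, alpha_6, alpha_5). So the algebra is type E_7.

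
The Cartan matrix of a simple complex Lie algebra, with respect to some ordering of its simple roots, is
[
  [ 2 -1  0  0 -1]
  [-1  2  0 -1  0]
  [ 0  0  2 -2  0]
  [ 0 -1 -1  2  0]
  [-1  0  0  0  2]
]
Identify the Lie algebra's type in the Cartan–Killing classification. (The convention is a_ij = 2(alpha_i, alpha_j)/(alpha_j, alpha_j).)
The matrix has rank 5 with 2's on the diagonal. Reading the off-diagonal entries as Dynkin edges (a single edge where a_ij = a_ji = -1; a double or triple edge where a_ij * a_ji = 2 or 3), the diagram is a chain of 5 nodes with a double edge at one end; the terminal node there is the unique long simple root (C_5). One simple-root ordering that puts it in standard form is (alpha_5, alpha_1, alpha_2, alpha_4, alpha_3). So the algebra is type C_5, i.e. sp(10).

C5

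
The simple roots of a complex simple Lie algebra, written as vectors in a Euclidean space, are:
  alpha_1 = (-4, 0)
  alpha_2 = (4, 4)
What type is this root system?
Compute the Cartan integers a_ij = 2(alpha_i, alpha_j)/(alpha_j, alpha_j); the resulting 2x2 Cartan matrix is
[[2, -1], [-2, 2]].
The roots have two lengths (squared-length ratio 2:1); the short ones are alpha_{1}. The associated Dynkin diagram is a chain of 2 nodes with a double edge at one end; the terminal node there is the unique short simple root (B_2), so the type is B_2 (the algebra so(5)).

B2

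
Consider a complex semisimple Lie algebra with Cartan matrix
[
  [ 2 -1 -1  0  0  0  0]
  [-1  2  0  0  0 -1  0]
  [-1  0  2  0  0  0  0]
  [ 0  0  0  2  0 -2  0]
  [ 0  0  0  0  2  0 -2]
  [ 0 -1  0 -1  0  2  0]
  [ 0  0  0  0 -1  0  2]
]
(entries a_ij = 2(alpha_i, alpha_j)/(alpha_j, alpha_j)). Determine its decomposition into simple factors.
The diagram associated to this matrix has two connected components: the simple roots {alpha_5, alpha_7} form a chain of 2 nodes with a double edge at one end; the terminal node there is the unique short simple root (B_2), and {alpha_1, alpha_2, alpha_3, alpha_4, alpha_6} form a chain of 5 nodes with a double edge at one end; the terminal node there is the unique long simple root (C_5). A semisimple Lie algebra decomposes uniquely as the direct sum of simple ideals, one per connected component of its Dynkin diagram, so g ≅ B_2 ⊕ C_5 (dimension 10 + 55 = 65).

B2 + C5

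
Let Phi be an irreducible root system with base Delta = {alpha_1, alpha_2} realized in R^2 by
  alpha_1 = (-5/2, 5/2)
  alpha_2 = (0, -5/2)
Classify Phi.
B_2 (so(5))

Compute the Cartan integers a_ij = 2(alpha_i, alpha_j)/(alpha_j, alpha_j); the resulting 2x2 Cartan matrix is
[[2, -2], [-1, 2]].
The roots have two lengths (squared-length ratio 2:1); the short ones are alpha_{2}. The associated Dynkin diagram is a chain of 2 nodes with a double edge at one end; the terminal node there is the unique short simple root (B_2), so the type is B_2 (the algebra so(5)).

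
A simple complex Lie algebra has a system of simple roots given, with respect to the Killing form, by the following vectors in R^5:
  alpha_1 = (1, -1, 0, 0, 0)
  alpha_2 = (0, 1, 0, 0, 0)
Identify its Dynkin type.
B_2 (so(5))

Compute the Cartan integers a_ij = 2(alpha_i, alpha_j)/(alpha_j, alpha_j); the resulting 2x2 Cartan matrix is
[[2, -2], [-1, 2]].
The roots have two lengths (squared-length ratio 2:1); the short ones are alpha_{2}. The associated Dynkin diagram is a chain of 2 nodes with a double edge at one end; the terminal node there is the unique short simple root (B_2), so the type is B_2 (the algebra so(5)).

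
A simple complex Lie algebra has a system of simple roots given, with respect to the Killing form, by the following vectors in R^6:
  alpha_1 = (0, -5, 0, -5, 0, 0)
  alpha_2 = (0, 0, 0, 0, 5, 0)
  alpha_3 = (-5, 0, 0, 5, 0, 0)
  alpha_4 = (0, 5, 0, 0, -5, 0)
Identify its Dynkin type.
Compute the Cartan integers a_ij = 2(alpha_i, alpha_j)/(alpha_j, alpha_j); the resulting 4x4 Cartan matrix is
[[2, 0, -1, -1], [0, 2, 0, -1], [-1, 0, 2, 0], [-1, -2, 0, 2]].
The roots have two lengths (squared-length ratio 2:1); the short ones are alpha_{2}. The associated Dynkin diagram is a chain of 4 nodes with a double edge at one end; the terminal node there is the unique short simple root (B_4), so the type is B_4 (the algebra so(9)).

B_4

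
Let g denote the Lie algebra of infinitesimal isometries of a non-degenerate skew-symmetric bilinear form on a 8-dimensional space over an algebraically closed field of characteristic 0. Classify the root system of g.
This is sp(8), which has dimension 8(8+1)/2 = 36 and rank 8/2 = 4. In the classification of classical Lie algebras, the symplectic algebra sp(2n) has type C_n; here n = 4, so the Dynkin diagram is a chain of 4 nodes with a double edge at one end; the terminal node there is the unique long simple root (C_4). Hence the type is C_4.

C4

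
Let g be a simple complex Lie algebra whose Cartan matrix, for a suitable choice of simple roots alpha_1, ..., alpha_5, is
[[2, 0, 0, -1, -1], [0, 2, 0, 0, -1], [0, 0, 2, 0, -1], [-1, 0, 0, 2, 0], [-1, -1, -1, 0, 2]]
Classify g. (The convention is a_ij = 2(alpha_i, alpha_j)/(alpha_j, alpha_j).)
D_5

The matrix has rank 5 with 2's on the diagonal. Reading the off-diagonal entries as Dynkin edges (a single edge where a_ij = a_ji = -1; a double or triple edge where a_ij * a_ji = 2 or 3), the diagram is a chain of 3 nodes with a fork of two nodes at one end (D_5). One simple-root ordering that puts it in standard form is (alpha_4, alpha_1, alpha_5, alpha_2, alpha_3). So the algebra is type D_5, i.e. so(10).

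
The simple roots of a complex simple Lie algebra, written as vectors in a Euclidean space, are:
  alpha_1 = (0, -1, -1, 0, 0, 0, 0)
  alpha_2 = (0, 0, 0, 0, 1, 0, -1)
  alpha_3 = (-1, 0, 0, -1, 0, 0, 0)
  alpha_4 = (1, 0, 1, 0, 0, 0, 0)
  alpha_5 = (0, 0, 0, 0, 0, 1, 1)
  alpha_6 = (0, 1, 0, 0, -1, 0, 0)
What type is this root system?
A_6 (sl(7))

Compute the Cartan integers a_ij = 2(alpha_i, alpha_j)/(alpha_j, alpha_j); the resulting 6x6 Cartan matrix is
[[2, 0, 0, -1, 0, -1], [0, 2, 0, 0, -1, -1], [0, 0, 2, -1, 0, 0], [-1, 0, -1, 2, 0, 0], [0, -1, 0, 0, 2, 0], [-1, -1, 0, 0, 0, 2]].
All simple roots have the same length, so the diagram is simply laced. The associated Dynkin diagram is a chain of 6 nodes with single edges (A_6), so the type is A_6 (the algebra sl(7)).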